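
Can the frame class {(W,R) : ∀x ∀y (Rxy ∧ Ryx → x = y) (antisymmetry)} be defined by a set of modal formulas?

Not definable by any modal formula

If a class were modally definable it would be closed under surjective bounded morphisms (Goldblatt–Thomason).
The 4-cycle (worlds 0,1,2,3 with 0→1→2→3→0) is antisymmetric. Sending even-indexed worlds to s and odd-indexed worlds to t is a surjective bounded morphism onto the two-world frame with s↔t, which is not antisymmetric.
So no modal formula (or set of formulas) defines exactly the antisymmetric frames.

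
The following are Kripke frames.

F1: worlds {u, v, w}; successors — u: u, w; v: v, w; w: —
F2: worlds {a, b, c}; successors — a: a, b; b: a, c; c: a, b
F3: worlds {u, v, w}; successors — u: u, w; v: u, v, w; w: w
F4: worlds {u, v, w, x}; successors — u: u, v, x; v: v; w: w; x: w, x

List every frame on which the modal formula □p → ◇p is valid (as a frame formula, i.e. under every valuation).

F2, F3, F4

This is the axiom for seriality; its first-order frame correspondent is ∀x ∃y Rxy.
F1: fails — world w has no successor.
F2: condition met.
F3: condition met.
F4: condition met.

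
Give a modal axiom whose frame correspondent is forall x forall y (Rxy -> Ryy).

□(□q → q)

The condition is shift-reflexivity. The T□ schema □(□q → q) defines it.
Suppose □(□q→q) is valid. Take Rxy and set V(q)={w : Ryw}. Then at y, □q holds; since □(□q→q) at x, □q→q at y, so q at y, i.e. Ryy.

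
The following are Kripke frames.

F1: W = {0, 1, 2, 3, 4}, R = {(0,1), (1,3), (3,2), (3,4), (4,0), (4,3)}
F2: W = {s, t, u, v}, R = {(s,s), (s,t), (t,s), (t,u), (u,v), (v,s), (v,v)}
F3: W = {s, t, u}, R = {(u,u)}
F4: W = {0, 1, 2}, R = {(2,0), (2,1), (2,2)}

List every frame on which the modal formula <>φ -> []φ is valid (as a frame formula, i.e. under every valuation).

F3

Frame correspondent (Sahlqvist): forall x forall y forall z (Rxy & Rxz -> y = z) — i.e. partial functionality.
F1: fails — 3 sees both 2 and 4.
F2: fails — s sees both s and t.
F3: holds.
F4: fails — 2 sees both 0 and 1.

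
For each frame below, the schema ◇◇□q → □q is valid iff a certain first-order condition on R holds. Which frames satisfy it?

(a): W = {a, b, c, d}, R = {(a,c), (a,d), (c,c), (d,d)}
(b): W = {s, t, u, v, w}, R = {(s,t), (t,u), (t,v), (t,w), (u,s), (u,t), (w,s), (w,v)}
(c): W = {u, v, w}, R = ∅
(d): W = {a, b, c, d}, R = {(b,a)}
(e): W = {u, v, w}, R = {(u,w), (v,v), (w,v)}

(c), (d)

This is the axiom for a generalized confluence (Geach) condition; its first-order frame correspondent is ∀x ∀y ∀z ((xR²y ∧ xRz) → ∃w (yRw ∧ z = w)).
(a): fails — aR²c, aRd but no w with cRw and d=w.
(b): fails — sR²v, sRt but no w* with vRw* and t=w*.
(c): holds.
(d): holds.
(e): fails — uR²v, uRw but no t with vRt and w=t.
Valid on: (c), (d).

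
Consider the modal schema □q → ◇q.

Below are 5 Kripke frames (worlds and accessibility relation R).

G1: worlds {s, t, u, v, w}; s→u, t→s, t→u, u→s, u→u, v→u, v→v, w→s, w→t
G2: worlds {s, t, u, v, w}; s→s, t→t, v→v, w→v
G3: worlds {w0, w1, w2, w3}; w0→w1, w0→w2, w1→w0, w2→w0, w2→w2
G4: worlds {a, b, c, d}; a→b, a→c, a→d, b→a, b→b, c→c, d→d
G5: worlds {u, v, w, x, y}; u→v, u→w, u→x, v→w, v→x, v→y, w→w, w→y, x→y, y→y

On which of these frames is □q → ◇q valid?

G1, G4, G5

The schema corresponds to seriality: ∀x ∃y Rxy.
G1: ✓.
G2: fails — world u has no successor.
G3: fails — world w3 has no successor.
G4: ✓.
G5: ✓.
Valid on: G1, G4, G5.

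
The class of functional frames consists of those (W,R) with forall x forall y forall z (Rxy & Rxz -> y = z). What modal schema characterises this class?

A defining formula is ◇q → □q (the CD axiom).
Suppose ◇q→□q is valid. Take Rxy, Rxz and set V(q)={y}. Then ◇q at x, so □q at x, so q at z, i.e. z=y.

◇q → □q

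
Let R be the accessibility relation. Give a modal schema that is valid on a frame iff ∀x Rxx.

□ψ → ψ

The condition is reflexivity. The T schema □ψ → ψ defines it.
Suppose □ψ→ψ is valid. At any x set V(ψ)={w : Rxw}. Then □ψ holds at x, so ψ holds at x, i.e. Rxx.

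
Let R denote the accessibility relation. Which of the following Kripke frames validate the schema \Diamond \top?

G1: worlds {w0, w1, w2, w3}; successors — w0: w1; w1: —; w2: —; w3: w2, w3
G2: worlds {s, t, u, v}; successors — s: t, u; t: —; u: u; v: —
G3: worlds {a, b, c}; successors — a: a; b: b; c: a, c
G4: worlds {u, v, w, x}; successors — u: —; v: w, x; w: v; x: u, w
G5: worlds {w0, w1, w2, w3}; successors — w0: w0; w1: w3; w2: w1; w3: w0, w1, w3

G3, G5

Frame correspondent (Sahlqvist): \forall x \exists y Rxy — i.e. seriality.
G1: fails — world w1 has no successor.
G2: fails — world t has no successor.
G3: condition met.
G4: fails — world u has no successor.
G5: condition met.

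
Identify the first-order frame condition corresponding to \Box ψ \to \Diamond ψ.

Seriality

This is the D axiom.
It corresponds to seriality: \forall x \exists y Rxy.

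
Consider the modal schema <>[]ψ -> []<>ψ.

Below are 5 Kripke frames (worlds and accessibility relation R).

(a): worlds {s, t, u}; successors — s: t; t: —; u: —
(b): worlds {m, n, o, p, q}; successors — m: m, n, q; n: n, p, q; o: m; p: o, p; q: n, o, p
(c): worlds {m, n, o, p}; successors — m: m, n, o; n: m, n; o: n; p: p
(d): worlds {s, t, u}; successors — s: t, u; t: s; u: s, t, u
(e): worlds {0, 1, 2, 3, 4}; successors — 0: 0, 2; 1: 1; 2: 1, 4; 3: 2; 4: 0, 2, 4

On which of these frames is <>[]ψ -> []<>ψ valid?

The schema corresponds to convergence: forall x forall y forall z (Rxy & Rxz -> exists w (Ryw & Rzw)).
(a): fails — Rst and Rst but t and t have no common successor.
(b): fails — Rpo and Rpp but o and p have no common successor.
(c): ✓.
(d): fails — Rut and Rus but t and s have no common successor.
(e): fails — R00 and R02 but 0 and 2 have no common successor.

(c)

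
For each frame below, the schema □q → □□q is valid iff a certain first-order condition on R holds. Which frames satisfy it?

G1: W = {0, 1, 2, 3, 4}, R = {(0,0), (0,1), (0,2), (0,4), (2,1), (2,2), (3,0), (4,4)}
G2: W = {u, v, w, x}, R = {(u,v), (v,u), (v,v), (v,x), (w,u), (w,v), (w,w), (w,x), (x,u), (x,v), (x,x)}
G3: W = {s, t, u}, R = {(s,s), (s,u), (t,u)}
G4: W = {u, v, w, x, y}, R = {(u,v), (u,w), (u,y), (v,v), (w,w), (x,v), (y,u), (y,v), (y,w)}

Frame correspondent (Sahlqvist): ∀x ∀y ∀z (Rxy ∧ Ryz → Rxz) — i.e. transitivity.
G1: fails — R30 and R02 but not R32.
G2: fails — Ruv and Rvu but not Ruu.
G3: condition met.
G4: fails — Ruy and Ryu but not Ruu.
Valid on: G3.

G3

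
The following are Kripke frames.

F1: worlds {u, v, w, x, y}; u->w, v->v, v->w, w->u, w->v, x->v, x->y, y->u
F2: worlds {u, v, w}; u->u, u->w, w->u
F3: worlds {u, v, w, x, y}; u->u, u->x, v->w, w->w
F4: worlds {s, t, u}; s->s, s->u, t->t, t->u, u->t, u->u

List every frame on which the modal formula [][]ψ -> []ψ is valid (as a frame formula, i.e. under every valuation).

F2, F3, F4

The schema corresponds to density: forall x forall y (Rxy -> exists z (Rxz & Rzy)).
F1: fails — Rwu but no z with Rwz and Rzu.
F2: satisfies the condition.
F3: satisfies the condition.
F4: satisfies the condition.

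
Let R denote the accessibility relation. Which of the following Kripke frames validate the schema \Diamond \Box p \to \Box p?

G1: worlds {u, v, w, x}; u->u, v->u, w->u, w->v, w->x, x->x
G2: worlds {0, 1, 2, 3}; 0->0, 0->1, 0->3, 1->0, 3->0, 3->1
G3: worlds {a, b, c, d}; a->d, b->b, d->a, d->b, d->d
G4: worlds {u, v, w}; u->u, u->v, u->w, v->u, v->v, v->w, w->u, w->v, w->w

G4

The schema corresponds to the Euclidean property: \forall x \forall y \forall z (Rxy \wedge Rxz \to Ryz).
G1: fails — Rwu and Rwx but not Rux.
G2: fails — R01 and R01 but not R11.
G3: fails — Rdb and Rdd but not Rbd.
G4: satisfies the condition.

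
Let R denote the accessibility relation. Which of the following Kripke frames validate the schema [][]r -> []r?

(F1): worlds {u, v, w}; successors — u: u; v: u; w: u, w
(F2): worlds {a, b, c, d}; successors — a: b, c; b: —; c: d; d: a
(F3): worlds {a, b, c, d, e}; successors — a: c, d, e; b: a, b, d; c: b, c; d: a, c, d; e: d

(F1)

This is the axiom for density; its first-order frame correspondent is forall x forall y (Rxy -> exists z (Rxz & Rzy)).
(F1): holds.
(F2): fails — Rac but no z with Raz and Rzc.
(F3): fails — Rae but no z with Raz and Rze.
Valid on: (F1).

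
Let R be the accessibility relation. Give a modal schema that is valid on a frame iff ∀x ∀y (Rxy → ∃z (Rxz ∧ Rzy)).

□□r → □r

A defining formula is □□r → □r (the C4 axiom).
Suppose □□r→□r is valid. Take Rxy and set V(r)={w : xR²w}. Then □□r at x, so □r at x, so r at y, i.e. ∃z(Rxz∧Rzy).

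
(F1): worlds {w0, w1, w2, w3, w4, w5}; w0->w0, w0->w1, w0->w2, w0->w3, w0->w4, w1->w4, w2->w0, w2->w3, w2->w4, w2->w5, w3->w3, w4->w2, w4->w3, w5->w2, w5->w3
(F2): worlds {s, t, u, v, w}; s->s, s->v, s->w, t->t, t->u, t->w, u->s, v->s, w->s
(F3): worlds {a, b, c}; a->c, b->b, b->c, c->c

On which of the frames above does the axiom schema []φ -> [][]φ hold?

(F3)

Frame correspondent (Sahlqvist): forall x forall y forall z (Rxy & Ryz -> Rxz) — i.e. transitivity.
(F1): fails — Rw2w4 and Rw4w2 but not Rw2w2.
(F2): fails — Rus and Rsv but not Ruv.
(F3): ✓.
Valid on: (F3).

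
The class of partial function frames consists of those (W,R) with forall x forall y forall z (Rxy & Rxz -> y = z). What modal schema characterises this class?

This is partial functionality; the standard corresponding axiom is CD: ◇s → □s.
Suppose ◇s→□s is valid. Take Rxy, Rxz and set V(s)={y}. Then ◇s at x, so □s at x, so s at z, i.e. z=y.

◇s → □s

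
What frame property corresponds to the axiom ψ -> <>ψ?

reflexivity: forall x Rxx

This is frame-equivalent to □ψ → ψ (substitute ¬ψ for ψ and contrapose).
Suppose □ψ→ψ is valid. At any x set V(ψ)={w : Rxw}. Then □ψ holds at x, so ψ holds at x, i.e. Rxx.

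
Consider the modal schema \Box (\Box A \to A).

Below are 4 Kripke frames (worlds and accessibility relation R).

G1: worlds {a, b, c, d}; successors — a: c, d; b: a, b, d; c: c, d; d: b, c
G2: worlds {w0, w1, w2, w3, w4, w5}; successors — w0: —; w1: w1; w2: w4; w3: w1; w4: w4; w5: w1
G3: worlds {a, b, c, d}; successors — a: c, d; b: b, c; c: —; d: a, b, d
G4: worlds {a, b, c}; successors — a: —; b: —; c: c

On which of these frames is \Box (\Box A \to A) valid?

G2, G4

The schema corresponds to shift-reflexivity: \forall x \forall y (Rxy \to Ryy).
G1: fails — Rcd but not Rdd.
G2: condition met.
G3: fails — Rbc but not Rcc.
G4: condition met.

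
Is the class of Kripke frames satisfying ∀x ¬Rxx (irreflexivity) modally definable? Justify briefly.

No — not modally definable

If a class were modally definable it would be closed under surjective bounded morphisms (Goldblatt–Thomason).
The 4-cycle (worlds a,b,c,d with a→b→c→d→a) is irreflexive, and the map sending every world to a single reflexive point • is a surjective bounded morphism (forth: every edge maps to (•,•); back: every world has a successor). So any modal formula valid on the 4-cycle is also valid on the reflexive point, which is not irreflexive.
So the class is not modally definable.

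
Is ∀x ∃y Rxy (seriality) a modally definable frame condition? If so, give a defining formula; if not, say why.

Yes — defined by □r → ◇r

This is a Sahlqvist condition; the D axiom □r → ◇r defines it.
Suppose □r→◇r is valid. At any x set V(r)=W. Then □r at x, so ◇r at x, so x has a successor.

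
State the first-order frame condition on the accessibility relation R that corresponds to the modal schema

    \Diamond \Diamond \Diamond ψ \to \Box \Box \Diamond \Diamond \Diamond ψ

This is a Sahlqvist (Geach-type) schema ◇^3□^0ψ → □^2◇^3ψ.
First-order correspondent: \forall x \forall y \forall z ((x R^3 y \wedge x R^2 z) \to \exists w (y = w \wedge z R^3 w)).

\forall x \forall y \forall z ((x R^3 y \wedge x R^2 z) \to \exists w (y = w \wedge z R^3 w))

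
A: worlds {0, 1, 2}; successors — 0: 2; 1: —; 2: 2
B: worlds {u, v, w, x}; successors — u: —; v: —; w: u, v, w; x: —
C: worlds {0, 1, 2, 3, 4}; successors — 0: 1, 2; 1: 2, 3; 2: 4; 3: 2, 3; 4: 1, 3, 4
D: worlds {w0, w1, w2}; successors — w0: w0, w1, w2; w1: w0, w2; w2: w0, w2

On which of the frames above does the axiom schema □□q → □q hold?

This is the axiom for density; its first-order frame correspondent is ∀x ∀y (Rxy → ∃z (Rxz ∧ Rzy)).
A: holds.
B: holds.
C: fails — R01 but no z with R0z and Rz1.
D: holds.
Valid on: A, B, D.

A, B, D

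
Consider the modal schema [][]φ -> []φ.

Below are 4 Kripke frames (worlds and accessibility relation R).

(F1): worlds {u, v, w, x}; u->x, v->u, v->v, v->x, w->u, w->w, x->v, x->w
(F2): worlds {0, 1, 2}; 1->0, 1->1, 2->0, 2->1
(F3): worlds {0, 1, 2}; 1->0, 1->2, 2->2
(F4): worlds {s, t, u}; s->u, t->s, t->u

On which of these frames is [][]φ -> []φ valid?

(F2)

Frame correspondent (Sahlqvist): forall x forall y (Rxy -> exists z (Rxz & Rzy)) — i.e. density.
(F1): fails — Rux but no z with Ruz and Rzx.
(F2): ✓.
(F3): fails — R10 but no z with R1z and Rz0.
(F4): fails — Rsu but no z with Rsz and Rzu.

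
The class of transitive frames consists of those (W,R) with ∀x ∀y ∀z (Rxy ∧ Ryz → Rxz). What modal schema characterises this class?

□r → □□r

This is transitivity; the standard corresponding axiom is 4: □r → □□r.
Suppose □r→□□r is valid. Take Rxy, Ryz and set V(r)={w : Rxw}. Then □r at x, so □□r at x, so □r at y, so r at z, i.e. Rxz.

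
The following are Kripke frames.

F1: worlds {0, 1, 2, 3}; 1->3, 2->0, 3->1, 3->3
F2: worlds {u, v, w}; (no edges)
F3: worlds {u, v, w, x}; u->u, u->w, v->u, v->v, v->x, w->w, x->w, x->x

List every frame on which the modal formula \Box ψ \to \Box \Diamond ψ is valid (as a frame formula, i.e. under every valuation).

F2, F3

The schema corresponds to a generalized confluence (Geach) condition: \forall x \forall z (xRz \to \exists w (xRw \wedge zRw)).
F1: fails — 2R0 but no w with 2Rw and 0Rw.
F2: holds.
F3: holds.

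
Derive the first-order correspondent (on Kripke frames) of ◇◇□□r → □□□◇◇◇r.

∀x ∀y ∀z ((xR²y ∧ xR³z) → ∃w (yR²w ∧ zR³w))

This is a Sahlqvist (Geach-type) schema ◇^2□^2r → □^3◇^3r.
Minimal-valuation argument: fix x; take any y with xR^2y and any z with xR^3z. Set V(r) to the set of worlds R-reachable from y in exactly 2 steps. Then □^2r holds at y, so the antecedent holds at x; validity forces ◇^3r at z, giving a w with zR^3w and yR^2w.
First-order correspondent: ∀x ∀y ∀z ((xR²y ∧ xR³z) → ∃w (yR²w ∧ zR³w)).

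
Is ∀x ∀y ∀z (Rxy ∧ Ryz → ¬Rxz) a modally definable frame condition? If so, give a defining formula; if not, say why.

Not modally definable

If a class were modally definable it would be closed under surjective bounded morphisms (Goldblatt–Thomason).
The 3-cycle (worlds a,b,c with a→b→c→a) is intransitive. Mapping every world to a single reflexive point • is a surjective bounded morphism; the reflexive point is not intransitive (R••∧R•• but R••).
So the class is not modally definable.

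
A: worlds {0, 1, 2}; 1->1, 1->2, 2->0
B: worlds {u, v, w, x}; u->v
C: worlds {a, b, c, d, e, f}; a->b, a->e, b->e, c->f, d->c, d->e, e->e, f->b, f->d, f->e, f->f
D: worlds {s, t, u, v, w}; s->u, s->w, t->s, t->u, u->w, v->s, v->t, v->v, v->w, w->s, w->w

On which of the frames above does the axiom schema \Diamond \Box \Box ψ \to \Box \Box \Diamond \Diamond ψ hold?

B, C, D

The schema corresponds to a generalized confluence (Geach) condition: \forall x \forall y \forall z ((xRy \wedge x R^2 z) \to \exists w (y R^2 w \wedge z R^2 w)).
A: fails — 1R1, 1R²0 but no w with 1R²w and 0R²w.
B: holds.
C: holds.
D: holds.
Valid on: B, C, D.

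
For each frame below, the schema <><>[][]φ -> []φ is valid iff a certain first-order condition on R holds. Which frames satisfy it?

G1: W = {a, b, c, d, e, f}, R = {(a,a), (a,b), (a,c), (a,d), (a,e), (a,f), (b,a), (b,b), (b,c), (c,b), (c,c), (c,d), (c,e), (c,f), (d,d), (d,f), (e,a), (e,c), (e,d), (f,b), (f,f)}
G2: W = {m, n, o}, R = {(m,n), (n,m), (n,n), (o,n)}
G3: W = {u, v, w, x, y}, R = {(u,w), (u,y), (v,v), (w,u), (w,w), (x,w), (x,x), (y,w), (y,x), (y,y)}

Frame correspondent (Sahlqvist): forall x forall y forall z ((x R^2 y & xRz) -> exists w (y R^2 w & z = w)) — i.e. a generalized confluence (Geach) condition.
G1: fails — aR²d, aRa but no w with dR²w and a=w.
G2: satisfies the condition.
G3: fails — uR²x, uRy but no t with xR²t and y=t.

G2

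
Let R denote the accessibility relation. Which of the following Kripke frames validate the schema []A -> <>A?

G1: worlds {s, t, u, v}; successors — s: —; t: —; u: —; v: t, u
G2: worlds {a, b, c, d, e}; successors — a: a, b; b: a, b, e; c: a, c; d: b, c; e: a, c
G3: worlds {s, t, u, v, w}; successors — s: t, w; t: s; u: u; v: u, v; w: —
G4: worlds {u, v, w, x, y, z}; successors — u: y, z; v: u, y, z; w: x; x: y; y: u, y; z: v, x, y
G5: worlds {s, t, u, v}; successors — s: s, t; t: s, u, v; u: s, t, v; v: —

The schema corresponds to seriality: forall x exists y Rxy.
G1: fails — world s has no successor.
G2: holds.
G3: fails — world w has no successor.
G4: holds.
G5: fails — world v has no successor.

G2, G4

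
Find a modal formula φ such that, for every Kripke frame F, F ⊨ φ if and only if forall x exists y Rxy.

The condition is seriality. The D schema □r → ◇r defines it.

□r → ◇r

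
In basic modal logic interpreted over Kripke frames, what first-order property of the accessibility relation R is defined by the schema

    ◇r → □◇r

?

the Euclidean property: ∀x ∀y ∀z (Rxy ∧ Rxz → Ryz)

Suppose ◇r→□◇r is valid. Take Rxy, Rxz and set V(r)={y}. Then ◇r at x, so □◇r at x, so ◇r at z, so some w with Rzw has r; w=y, i.e. Rzy. By symmetry of the argument, Ryz.
Conversely, on a frame with the Euclidean property the schema holds at every world under every valuation.
Frame condition: ∀x ∀y ∀z (Rxy ∧ Rxz → Ryz).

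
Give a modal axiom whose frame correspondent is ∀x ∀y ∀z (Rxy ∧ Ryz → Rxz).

□p → □□p

The condition is transitivity. The 4 schema □p → □□p defines it.
Suppose □p→□□p is valid. Take Rxy, Ryz and set V(p)={w : Rxw}. Then □p at x, so □□p at x, so □p at y, so p at z, i.e. Rxz.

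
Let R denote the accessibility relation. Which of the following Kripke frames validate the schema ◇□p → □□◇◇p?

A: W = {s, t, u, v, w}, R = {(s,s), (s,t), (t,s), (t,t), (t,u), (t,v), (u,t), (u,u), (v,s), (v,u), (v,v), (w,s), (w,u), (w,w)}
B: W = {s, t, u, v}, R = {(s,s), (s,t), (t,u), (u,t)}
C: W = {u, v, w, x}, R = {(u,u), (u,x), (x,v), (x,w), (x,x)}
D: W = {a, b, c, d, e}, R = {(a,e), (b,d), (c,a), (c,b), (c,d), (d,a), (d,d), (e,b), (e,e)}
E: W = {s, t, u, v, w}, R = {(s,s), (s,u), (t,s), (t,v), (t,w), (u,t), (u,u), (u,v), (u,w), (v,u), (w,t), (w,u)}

This is the axiom for a generalized confluence (Geach) condition; its first-order frame correspondent is ∀x ∀y ∀z ((xRy ∧ xR²z) → ∃w (yRw ∧ zR²w)).
A: holds.
B: fails — sRs, sR²u but no w with sRw and uR²w.
C: fails — uRu, uR²v but no t with uRt and vR²t.
D: fails — aRe, aR²b but no w with eRw and bR²w.
E: holds.
Valid on: A, E.

A, E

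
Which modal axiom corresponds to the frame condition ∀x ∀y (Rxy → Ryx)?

s → □◇s

This is symmetry; the standard corresponding axiom is B: s → □◇s.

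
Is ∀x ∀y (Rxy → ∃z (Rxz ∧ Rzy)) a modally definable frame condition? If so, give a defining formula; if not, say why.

Yes — defined by □□r → □r

This is a Sahlqvist condition; the C4 axiom □□r → □r defines it.
Suppose □□r→□r is valid. Take Rxy and set V(r)={w : xR²w}. Then □□r at x, so □r at x, so r at y, i.e. ∃z(Rxz∧Rzy).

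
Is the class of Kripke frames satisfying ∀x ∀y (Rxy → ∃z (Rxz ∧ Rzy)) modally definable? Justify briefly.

Yes, by □□r → □r

The condition is density. A defining modal formula is □□r → □r.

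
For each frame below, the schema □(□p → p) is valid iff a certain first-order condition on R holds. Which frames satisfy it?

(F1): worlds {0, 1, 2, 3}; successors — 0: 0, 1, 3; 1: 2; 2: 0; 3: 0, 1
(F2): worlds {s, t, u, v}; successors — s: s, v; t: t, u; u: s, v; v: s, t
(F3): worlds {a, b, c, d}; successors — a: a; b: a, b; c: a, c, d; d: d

(F3)

This is the axiom for shift-reflexivity; its first-order frame correspondent is ∀x ∀y (Rxy → Ryy).
(F1): fails — R31 but not R11.
(F2): fails — Ruv but not Rvv.
(F3): condition met.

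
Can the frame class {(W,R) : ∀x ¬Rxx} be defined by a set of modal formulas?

Not modally definable

If a class were modally definable it would be closed under surjective bounded morphisms (Goldblatt–Thomason).
The 2-cycle (worlds s,t with s→t→s) is irreflexive, and the map sending every world to a single reflexive point • is a surjective bounded morphism (forth: every edge maps to (•,•); back: every world has a successor). So any modal formula valid on the 2-cycle is also valid on the reflexive point, which is not irreflexive.
So no modal formula (or set of formulas) defines exactly the irreflexive frames.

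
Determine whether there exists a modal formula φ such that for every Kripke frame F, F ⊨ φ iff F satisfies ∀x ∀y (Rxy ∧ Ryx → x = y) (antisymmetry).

Modal frame validity is preserved under surjective bounded morphisms.
The 4-cycle (worlds w0,w1,w2,w3 with w0→w1→w2→w3→w0) is antisymmetric. Sending even-indexed worlds to s and odd-indexed worlds to t is a surjective bounded morphism onto the two-world frame with s↔t, which is not antisymmetric.
So the class is not modally definable.

No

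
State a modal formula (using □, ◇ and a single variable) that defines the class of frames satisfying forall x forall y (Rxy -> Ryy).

The condition is shift-reflexivity. The T□ schema □(□s → s) defines it.
Suppose □(□s→s) is valid. Take Rxy and set V(s)={w : Ryw}. Then at y, □s holds; since □(□s→s) at x, □s→s at y, so s at y, i.e. Ryy.

□(□s → s)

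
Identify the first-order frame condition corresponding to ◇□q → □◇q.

This schema is the .2 axiom.
It corresponds to convergence: ∀x ∀y ∀z (Rxy ∧ Rxz → ∃w (Ryw ∧ Rzw)).

convergence: ∀x ∀y ∀z (Rxy ∧ Rxz → ∃w (Ryw ∧ Rzw))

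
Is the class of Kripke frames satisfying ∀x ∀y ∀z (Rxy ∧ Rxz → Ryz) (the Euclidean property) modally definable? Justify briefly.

Definable; ◇q → □◇q defines it

The condition is the Euclidean property. A defining modal formula is ◇q → □◇q.
Suppose ◇q→□◇q is valid. Take Rxy, Rxz and set V(q)={y}. Then ◇q at x, so □◇q at x, so ◇q at z, so some w with Rzw has q; w=y, i.e. Rzy. By symmetry of the argument, Ryz.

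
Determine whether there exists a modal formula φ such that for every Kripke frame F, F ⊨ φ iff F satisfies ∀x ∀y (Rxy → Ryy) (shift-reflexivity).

Yes — defined by □(□r → r)

This is a Sahlqvist condition; the T□ axiom □(□r → r) defines it.
Suppose □(□r→r) is valid. Take Rxy and set V(r)={w : Ryw}. Then at y, □r holds; since □(□r→r) at x, □r→r at y, so r at y, i.e. Ryy.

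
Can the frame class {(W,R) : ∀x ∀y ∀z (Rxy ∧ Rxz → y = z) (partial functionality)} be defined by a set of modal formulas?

Yes — defined by ◇p → □p

Yes: it is partial functionality, defined by the CD schema ◇p → □p.
Suppose ◇p→□p is valid. Take Rxy, Rxz and set V(p)={y}. Then ◇p at x, so □p at x, so p at z, i.e. z=y.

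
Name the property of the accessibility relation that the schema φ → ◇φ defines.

Reflexivity

This is a form of the T axiom.
Its frame correspondent is reflexivity — ∀x Rxx.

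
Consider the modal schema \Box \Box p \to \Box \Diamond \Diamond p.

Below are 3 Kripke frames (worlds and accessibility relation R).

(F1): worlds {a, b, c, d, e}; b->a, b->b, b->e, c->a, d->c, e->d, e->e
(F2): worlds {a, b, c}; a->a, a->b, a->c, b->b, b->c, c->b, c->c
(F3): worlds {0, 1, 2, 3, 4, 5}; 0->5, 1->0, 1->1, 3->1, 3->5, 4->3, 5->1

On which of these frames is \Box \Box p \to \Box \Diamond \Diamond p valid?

This is the axiom for a generalized confluence (Geach) condition; its first-order frame correspondent is \forall x \forall z (xRz \to \exists w (x R^2 w \wedge z R^2 w)).
(F1): fails — bRa but no w with bR²w and aR²w.
(F2): condition met.
(F3): condition met.
Valid on: (F2), (F3).

(F2), (F3)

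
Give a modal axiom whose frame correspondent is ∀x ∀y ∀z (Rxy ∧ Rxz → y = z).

The condition is partial functionality. The CD schema ◇p → □p defines it.
Suppose ◇p→□p is valid. Take Rxy, Rxz and set V(p)={y}. Then ◇p at x, so □p at x, so p at z, i.e. z=y.

◇p → □p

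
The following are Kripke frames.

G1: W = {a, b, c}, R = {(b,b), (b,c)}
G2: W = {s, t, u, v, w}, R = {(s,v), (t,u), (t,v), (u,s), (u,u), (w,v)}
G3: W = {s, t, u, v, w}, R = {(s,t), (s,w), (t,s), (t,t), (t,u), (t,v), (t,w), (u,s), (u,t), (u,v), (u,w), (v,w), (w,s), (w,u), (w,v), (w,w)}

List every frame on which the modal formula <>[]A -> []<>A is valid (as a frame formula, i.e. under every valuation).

Frame correspondent (Sahlqvist): forall x forall y forall z (Rxy & Rxz -> exists w (Ryw & Rzw)) — i.e. convergence.
G1: fails — Rbc and Rbc but c and c have no common successor.
G2: fails — Rsv and Rsv but v and v have no common successor.
G3: condition met.

G3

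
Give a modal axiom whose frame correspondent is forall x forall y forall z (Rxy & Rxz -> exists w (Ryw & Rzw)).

The condition is convergence. The .2 schema ◇□r → □◇r defines it.
Suppose ◇□r→□◇r is valid. Take Rxy, Rxz and set V(r)={w : Ryw}. Then □r at y so ◇□r at x, so □◇r at x, so ◇r at z, giving w with Rzw and Ryw.

◇□r → □◇r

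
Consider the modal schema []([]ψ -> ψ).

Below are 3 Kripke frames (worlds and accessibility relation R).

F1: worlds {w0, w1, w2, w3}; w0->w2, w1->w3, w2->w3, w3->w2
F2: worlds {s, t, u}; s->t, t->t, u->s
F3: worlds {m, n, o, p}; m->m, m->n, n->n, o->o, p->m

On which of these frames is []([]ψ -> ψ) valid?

F3

The schema corresponds to shift-reflexivity: forall x forall y (Rxy -> Ryy).
F1: fails — Rw0w2 but not Rw2w2.
F2: fails — Rus but not Rss.
F3: satisfies the condition.
Valid on: F3.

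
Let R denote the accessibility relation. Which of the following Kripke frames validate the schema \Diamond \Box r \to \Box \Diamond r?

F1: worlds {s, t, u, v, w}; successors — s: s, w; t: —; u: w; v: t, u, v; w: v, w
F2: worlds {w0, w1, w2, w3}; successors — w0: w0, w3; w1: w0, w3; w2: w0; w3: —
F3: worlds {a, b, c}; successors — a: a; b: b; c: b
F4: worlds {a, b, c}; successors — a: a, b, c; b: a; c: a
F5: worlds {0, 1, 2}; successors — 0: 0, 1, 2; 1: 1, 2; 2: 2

F3, F4, F5

This is the axiom for convergence; its first-order frame correspondent is \forall x \forall y \forall z (Rxy \wedge Rxz \to \exists w (Ryw \wedge Rzw)).
F1: fails — Rvv and Rvt but v and t have no common successor.
F2: fails — Rw0w0 and Rw0w3 but w0 and w3 have no common successor.
F3: satisfies the condition.
F4: satisfies the condition.
F5: satisfies the condition.
Valid on: F3, F4, F5.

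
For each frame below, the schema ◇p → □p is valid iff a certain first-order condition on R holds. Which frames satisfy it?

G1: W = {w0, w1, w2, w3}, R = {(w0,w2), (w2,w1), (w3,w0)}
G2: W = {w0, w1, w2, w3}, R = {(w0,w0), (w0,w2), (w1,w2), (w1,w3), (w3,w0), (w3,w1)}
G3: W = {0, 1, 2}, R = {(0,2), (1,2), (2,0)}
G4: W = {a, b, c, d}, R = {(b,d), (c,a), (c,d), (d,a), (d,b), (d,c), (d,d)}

G1, G3

The schema corresponds to partial functionality: ∀x ∀y ∀z (Rxy ∧ Rxz → y = z).
G1: ✓.
G2: fails — w0 sees both w0 and w2.
G3: ✓.
G4: fails — c sees both a and d.
Valid on: G1, G3.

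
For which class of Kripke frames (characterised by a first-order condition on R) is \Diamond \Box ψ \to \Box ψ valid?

the Euclidean property: \forall x \forall y \forall z (Rxy \wedge Rxz \to Ryz)

Replacing ψ by ¬ψ and contraposing gives the equivalent schema ◇ψ → □◇ψ.
Suppose ◇ψ→□◇ψ is valid. Take Rxy, Rxz and set V(ψ)={y}. Then ◇ψ at x, so □◇ψ at x, so ◇ψ at z, so some w with Rzw has ψ; w=y, i.e. Rzy. By symmetry of the argument, Ryz.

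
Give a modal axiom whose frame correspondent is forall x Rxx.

□r → r

The condition is reflexivity. The T schema □r → r defines it.
Suppose □r→r is valid. At any x set V(r)={w : Rxw}. Then □r holds at x, so r holds at x, i.e. Rxx.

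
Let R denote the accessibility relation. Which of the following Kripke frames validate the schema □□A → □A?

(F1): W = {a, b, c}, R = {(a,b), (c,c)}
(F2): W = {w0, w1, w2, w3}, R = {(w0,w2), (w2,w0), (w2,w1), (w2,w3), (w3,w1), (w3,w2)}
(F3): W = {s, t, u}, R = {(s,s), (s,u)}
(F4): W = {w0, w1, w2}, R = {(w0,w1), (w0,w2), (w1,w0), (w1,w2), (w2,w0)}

The schema corresponds to density: ∀x ∀y (Rxy → ∃z (Rxz ∧ Rzy)).
(F1): fails — Rab but no z with Raz and Rzb.
(F2): fails — Rw3w2 but no z with Rw3z and Rzw2.
(F3): ✓.
(F4): fails — Rw0w1 but no z with Rw0z and Rzw1.
Valid on: (F3).

(F3)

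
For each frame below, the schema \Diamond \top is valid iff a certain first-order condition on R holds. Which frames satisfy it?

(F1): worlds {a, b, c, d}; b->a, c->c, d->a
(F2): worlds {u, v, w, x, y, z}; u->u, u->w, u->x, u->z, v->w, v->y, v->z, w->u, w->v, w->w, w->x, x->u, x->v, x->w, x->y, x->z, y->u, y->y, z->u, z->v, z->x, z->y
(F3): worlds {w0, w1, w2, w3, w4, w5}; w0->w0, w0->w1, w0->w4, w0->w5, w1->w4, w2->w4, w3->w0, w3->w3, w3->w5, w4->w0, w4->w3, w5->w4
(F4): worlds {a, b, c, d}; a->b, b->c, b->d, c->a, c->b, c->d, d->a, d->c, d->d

Frame correspondent (Sahlqvist): \forall x \exists y Rxy — i.e. seriality.
(F1): fails — world a has no successor.
(F2): holds.
(F3): holds.
(F4): holds.
Valid on: (F2), (F3), (F4).

(F2), (F3), (F4)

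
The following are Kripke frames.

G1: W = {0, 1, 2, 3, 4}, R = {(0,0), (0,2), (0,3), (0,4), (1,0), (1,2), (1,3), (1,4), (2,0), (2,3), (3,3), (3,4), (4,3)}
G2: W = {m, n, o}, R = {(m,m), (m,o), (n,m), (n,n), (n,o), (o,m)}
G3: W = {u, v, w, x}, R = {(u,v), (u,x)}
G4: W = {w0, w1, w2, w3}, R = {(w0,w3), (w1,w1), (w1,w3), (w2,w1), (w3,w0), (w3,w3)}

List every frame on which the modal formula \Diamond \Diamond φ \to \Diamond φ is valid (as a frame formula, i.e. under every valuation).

G3

Frame correspondent (Sahlqvist): \forall x \forall y \forall z (Rxy \wedge Ryz \to Rxz) — i.e. transitivity.
G1: fails — R23 and R34 but not R24.
G2: fails — Rom and Rmo but not Roo.
G3: holds.
G4: fails — Rw1w3 and Rw3w0 but not Rw1w0.
Valid on: G3.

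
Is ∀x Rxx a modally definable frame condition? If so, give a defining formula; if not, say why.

Yes, by □r → r

This is a Sahlqvist condition; the T axiom □r → r defines it.
Suppose □r→r is valid. At any x set V(r)={w : Rxw}. Then □r holds at x, so r holds at x, i.e. Rxx.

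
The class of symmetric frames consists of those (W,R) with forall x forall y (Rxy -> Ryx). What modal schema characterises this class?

p → □◇p

A defining formula is p → □◇p (the B axiom).
Suppose p→□◇p is valid. Take Rxy and set V(p)={x}. Then p at x, so □◇p at x, so ◇p at y, so some z with Ryz has p; z=x, i.e. Ryx.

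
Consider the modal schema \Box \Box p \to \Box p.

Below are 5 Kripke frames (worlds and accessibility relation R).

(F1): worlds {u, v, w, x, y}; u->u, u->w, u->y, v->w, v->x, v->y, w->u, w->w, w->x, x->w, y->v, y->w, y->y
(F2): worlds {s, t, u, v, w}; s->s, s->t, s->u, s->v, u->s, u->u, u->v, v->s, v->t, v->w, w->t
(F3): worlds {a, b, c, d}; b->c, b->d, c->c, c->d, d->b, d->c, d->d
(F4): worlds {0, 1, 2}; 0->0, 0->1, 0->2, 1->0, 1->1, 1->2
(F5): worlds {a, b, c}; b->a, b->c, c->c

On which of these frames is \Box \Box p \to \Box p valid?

Frame correspondent (Sahlqvist): \forall x \forall y (Rxy \to \exists z (Rxz \wedge Rzy)) — i.e. density.
(F1): satisfies the condition.
(F2): fails — Rwt but no z with Rwz and Rzt.
(F3): satisfies the condition.
(F4): satisfies the condition.
(F5): fails — Rba but no z with Rbz and Rza.

(F1), (F3), (F4)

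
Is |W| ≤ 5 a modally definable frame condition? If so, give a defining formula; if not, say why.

No — not modally definable

If a class were modally definable it would be closed under disjoint unions (Goldblatt–Thomason).
Any modal formula valid on each of 6 disjoint one-world frames is valid on their disjoint union (validity is preserved under disjoint unions). Each one-world frame has |W|=1≤5, but the union has |W|=6.
So the class is not modally definable.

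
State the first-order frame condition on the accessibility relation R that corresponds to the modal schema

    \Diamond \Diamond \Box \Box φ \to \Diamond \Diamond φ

\forall x \forall y (x R^2 y \to \exists w (y R^2 w \wedge x R^2 w))

This is a Sahlqvist (Geach-type) schema ◇^2□^2φ → □^0◇^2φ.
First-order correspondent: \forall x \forall y (x R^2 y \to \exists w (y R^2 w \wedge x R^2 w)).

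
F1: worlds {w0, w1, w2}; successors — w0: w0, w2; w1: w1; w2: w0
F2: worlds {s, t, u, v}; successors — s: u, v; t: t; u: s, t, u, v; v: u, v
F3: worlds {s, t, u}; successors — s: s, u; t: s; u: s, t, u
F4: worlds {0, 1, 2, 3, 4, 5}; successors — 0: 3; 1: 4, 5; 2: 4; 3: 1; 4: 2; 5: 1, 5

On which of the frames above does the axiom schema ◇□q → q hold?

F1

The schema corresponds to symmetry: ∀x ∀y (Rxy → Ryx).
F1: condition met.
F2: fails — Rut but not Rtu.
F3: fails — Rut but not Rtu.
F4: fails — R31 but not R13.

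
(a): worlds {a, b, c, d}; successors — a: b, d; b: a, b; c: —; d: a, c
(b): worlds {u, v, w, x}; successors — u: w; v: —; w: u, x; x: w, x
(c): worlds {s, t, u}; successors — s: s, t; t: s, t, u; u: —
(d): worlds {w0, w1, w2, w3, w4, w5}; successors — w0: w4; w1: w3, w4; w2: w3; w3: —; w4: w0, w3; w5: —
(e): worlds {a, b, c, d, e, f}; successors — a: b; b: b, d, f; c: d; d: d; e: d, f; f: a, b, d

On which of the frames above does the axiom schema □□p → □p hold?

(c)

Frame correspondent (Sahlqvist): ∀x ∀y (Rxy → ∃z (Rxz ∧ Rzy)) — i.e. density.
(a): fails — Rdc but no z with Rdz and Rzc.
(b): fails — Rwu but no z with Rwz and Rzu.
(c): ✓.
(d): fails — Rw0w4 but no z with Rw0z and Rzw4.
(e): fails — Rfa but no z with Rfz and Rza.
Valid on: (c).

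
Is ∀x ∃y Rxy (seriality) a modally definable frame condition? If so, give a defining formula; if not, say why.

The condition is seriality. A defining modal formula is □q → ◇q.
Suppose □q→◇q is valid. At any x set V(q)=W. Then □q at x, so ◇q at x, so x has a successor.

Yes — defined by □q → ◇q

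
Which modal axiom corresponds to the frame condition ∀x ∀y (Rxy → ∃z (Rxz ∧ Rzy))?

□□ψ → □ψ

A defining formula is □□ψ → □ψ (the C4 axiom).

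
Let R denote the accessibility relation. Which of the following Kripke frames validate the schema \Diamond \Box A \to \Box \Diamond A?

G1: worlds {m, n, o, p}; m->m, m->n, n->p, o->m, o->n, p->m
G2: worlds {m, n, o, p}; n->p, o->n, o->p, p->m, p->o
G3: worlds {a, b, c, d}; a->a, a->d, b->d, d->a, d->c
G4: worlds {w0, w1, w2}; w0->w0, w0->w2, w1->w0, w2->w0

The schema corresponds to convergence: \forall x \forall y \forall z (Rxy \wedge Rxz \to \exists w (Ryw \wedge Rzw)).
G1: fails — Rmm and Rmn but m and n have no common successor.
G2: fails — Ron and Rop but n and p have no common successor.
G3: fails — Rdc and Rdc but c and c have no common successor.
G4: satisfies the condition.
Valid on: G4.

G4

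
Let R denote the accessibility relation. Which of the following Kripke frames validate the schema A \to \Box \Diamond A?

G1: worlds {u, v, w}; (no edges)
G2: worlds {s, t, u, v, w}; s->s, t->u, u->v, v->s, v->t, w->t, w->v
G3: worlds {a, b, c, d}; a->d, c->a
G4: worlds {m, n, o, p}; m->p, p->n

The schema corresponds to symmetry: \forall x \forall y (Rxy \to Ryx).
G1: holds.
G2: fails — Ruv but not Rvu.
G3: fails — Rca but not Rac.
G4: fails — Rpn but not Rnp.
Valid on: G1.

G1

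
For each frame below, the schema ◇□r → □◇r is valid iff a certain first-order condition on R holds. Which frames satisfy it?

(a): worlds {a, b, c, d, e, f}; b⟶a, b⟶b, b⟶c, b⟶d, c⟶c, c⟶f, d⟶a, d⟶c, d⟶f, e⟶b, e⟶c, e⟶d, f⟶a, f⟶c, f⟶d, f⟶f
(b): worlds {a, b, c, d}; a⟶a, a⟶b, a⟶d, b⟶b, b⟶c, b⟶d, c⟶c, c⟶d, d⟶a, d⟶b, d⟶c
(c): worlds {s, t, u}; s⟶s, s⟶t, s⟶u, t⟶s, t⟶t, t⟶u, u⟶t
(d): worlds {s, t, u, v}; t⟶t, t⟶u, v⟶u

(b), (c)

This is the axiom for convergence; its first-order frame correspondent is ∀x ∀y ∀z (Rxy ∧ Rxz → ∃w (Ryw ∧ Rzw)).
(a): fails — Rbc and Rba but c and a have no common successor.
(b): satisfies the condition.
(c): satisfies the condition.
(d): fails — Rtt and Rtu but t and u have no common successor.
Valid on: (b), (c).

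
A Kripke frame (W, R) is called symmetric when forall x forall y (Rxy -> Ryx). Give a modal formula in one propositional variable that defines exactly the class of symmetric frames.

ψ → □◇ψ

The condition is symmetry. The B schema ψ → □◇ψ defines it.
Suppose ψ→□◇ψ is valid. Take Rxy and set V(ψ)={x}. Then ψ at x, so □◇ψ at x, so ◇ψ at y, so some z with Ryz has ψ; z=x, i.e. Ryx.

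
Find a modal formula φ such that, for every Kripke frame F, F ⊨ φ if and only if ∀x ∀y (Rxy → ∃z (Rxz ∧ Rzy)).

□□s → □s

This is density; the standard corresponding axiom is C4: □□s → □s.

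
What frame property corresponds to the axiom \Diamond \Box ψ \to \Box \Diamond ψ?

Suppose ◇□ψ→□◇ψ is valid. Take Rxy, Rxz and set V(ψ)={w : Ryw}. Then □ψ at y so ◇□ψ at x, so □◇ψ at x, so ◇ψ at z, giving w with Rzw and Ryw.

convergence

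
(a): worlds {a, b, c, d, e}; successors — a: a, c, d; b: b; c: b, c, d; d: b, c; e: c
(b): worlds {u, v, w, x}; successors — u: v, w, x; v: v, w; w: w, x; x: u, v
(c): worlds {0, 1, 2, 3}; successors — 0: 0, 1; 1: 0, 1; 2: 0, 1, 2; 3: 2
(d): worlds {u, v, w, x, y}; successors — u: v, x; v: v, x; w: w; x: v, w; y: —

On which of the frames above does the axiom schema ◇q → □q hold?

none

This is the axiom for partial functionality; its first-order frame correspondent is ∀x ∀y ∀z (Rxy ∧ Rxz → y = z).
(a): fails — a sees both a and c.
(b): fails — u sees both v and w.
(c): fails — 0 sees both 0 and 1.
(d): fails — u sees both v and x.
Valid on no frame.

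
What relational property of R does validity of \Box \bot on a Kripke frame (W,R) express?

emptiness of R: \forall x \forall y \neg Rxy

□⊥ is valid iff no world has any successor (otherwise □⊥ fails at any world with one).
Conversely, on a frame with emptiness of R the schema holds at every world under every valuation.
Frame condition: \forall x \forall y \neg Rxy.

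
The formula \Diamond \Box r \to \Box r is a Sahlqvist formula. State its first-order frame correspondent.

Replacing r by ¬r and contraposing gives the equivalent schema ◇r → □◇r.
Suppose ◇r→□◇r is valid. Take Rxy, Rxz and set V(r)={y}. Then ◇r at x, so □◇r at x, so ◇r at z, so some w with Rzw has r; w=y, i.e. Rzy. By symmetry of the argument, Ryz.
Conversely, on a frame with the Euclidean property the schema holds at every world under every valuation.
Frame condition: \forall x \forall y \forall z (Rxy \wedge Rxz \to Ryz).

the Euclidean property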